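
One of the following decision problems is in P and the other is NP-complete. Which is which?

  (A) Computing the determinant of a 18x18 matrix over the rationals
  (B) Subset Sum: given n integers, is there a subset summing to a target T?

(A) is P: Gaussian elimination runs in O(n^3).
(B) is NP-complete: one of Karp's 21 NP-complete problems.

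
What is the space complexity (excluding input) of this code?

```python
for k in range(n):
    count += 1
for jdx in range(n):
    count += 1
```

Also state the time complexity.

Space complexity: O(1).
Only a constant amount of auxiliary storage is used; nothing grows with n.
Time complexity: O(n).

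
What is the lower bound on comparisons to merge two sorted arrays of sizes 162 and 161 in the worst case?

Adversary: with |162 - 161| <= 1 the inputs can be fully interleaved so that every adjacent pair in the merged output comes from different arrays. Then each of the 322 adjacent pairs must be directly compared, or the algorithm cannot determine their relative order. Standard merge meets this bound.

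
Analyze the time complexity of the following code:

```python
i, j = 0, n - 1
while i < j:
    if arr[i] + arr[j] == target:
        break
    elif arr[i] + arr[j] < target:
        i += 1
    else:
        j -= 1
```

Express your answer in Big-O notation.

Time complexity: O(n).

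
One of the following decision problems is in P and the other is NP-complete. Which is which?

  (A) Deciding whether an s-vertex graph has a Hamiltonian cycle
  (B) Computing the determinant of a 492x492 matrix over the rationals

(A) is NP-complete: one of Karp's 21 NP-complete problems.
(B) is P: Gaussian elimination runs in O(n^3).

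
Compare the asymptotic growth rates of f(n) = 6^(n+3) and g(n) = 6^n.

f(n) = 6^(n+3) and g(n) = 6^n are Theta of each other: 6^(n+3) = 6^3 * 6^n = Theta(6^n).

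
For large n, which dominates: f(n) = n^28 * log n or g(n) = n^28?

f(n) = n^28 * log n grows faster: extra log n factor -> infinity.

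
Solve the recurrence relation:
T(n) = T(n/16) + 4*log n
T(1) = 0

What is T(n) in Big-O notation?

Each of the log_16(n) levels adds O(log n). T(n) = O(log^2 n).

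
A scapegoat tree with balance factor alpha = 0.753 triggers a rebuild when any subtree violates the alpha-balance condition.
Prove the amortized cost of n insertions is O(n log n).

Define potential Phi = c * sum of |size(left(v)) - size(right(v))| over all nodes. An insertion at depth d costs O(d) = O(log n) and increases Phi by O(log n). When a rebuild of subtree of size s occurs, it costs O(s) but reduces Phi by Omega(s). With alpha = 0.753, between rebuilds Omega(s) insertions must occur. Amortized cost per insertion: O(log n).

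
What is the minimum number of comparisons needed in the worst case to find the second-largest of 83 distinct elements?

Lower bound: finding the max needs 83-1 comparisons. By the adversary weight-doubling argument, the max must personally win >= ceil(log_2(83)) = 7 comparisons; the 2nd-largest is among those 7 losers, needing 7-1 more comparisons. Total >= 83-1 + 7-1 = 88. A balanced knockout tournament achieves this.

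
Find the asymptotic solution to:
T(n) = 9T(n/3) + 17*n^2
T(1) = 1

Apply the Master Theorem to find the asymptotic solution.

a=9, b=3, f(n)=17*n^2. log_3(9) = 2. Case 2: T(n) = O(n^2 log n).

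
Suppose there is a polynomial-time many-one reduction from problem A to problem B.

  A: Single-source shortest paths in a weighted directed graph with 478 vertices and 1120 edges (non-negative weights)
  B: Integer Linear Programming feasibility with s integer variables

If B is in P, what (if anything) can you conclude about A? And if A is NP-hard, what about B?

A poly-time reduction A <=_p B means any A-instance can be transformed to a B-instance in poly time.
If B is in P: compose the reduction with B's poly-time algorithm to solve A in poly time, so A is in P.
If A is NP-hard: every NP problem reduces to A, which reduces to B; composing reductions, every NP problem reduces to B, so B is NP-hard.
(Here in fact A is P and B is NP-complete.)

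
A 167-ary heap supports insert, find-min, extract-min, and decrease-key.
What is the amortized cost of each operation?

The 167-ary heap has height O(log_167 n). Insert sifts up: O(log_167 n). Find-min reads the root: O(1). Extract-min sifts down comparing 167 children per level: O(167 * log_167 n). Decrease-key sifts up: O(log_167 n).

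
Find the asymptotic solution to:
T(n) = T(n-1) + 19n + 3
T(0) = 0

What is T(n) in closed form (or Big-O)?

Dominant term in sum is 19*sum(i, i=1..n) = 19*n*(n+1)/2 = O(n^2).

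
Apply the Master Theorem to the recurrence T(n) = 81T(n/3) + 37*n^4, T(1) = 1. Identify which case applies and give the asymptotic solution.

a=81, b=3, f(n)=37*n^4.
log_3(81) = 4, so n^(log_b(a)) = n^4.
f(n) = Theta(n^4), so Case 2 applies.
T(n) = Theta(n^4 log n).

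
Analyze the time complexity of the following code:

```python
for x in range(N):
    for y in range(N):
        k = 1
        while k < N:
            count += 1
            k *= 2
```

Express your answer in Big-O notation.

Time complexity: O(n^2 log n).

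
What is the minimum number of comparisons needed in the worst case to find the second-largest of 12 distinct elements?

Lower bound: finding the max needs 12-1 comparisons. By the adversary weight-doubling argument, the max must personally win >= ceil(log_2(12)) = 4 comparisons; the 2nd-largest is among those 4 losers, needing 4-1 more comparisons. Total >= 12-1 + 4-1 = 14. A balanced knockout tournament achieves this.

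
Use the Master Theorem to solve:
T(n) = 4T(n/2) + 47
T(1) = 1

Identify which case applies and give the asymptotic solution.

a=4, b=2, f(n)=47.
log_2(4) = 2 > 0.
Since f(n) = O(n^0) is polynomially smaller than n^2, Case 1 applies.
T(n) = Theta(n^2).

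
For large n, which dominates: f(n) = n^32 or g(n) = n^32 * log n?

g(n) = n^32 * log n grows faster: extra log n factor -> infinity.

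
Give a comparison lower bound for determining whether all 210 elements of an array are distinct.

In the algebraic decision-tree model, the YES region for element distinctness on 210 elements has 210! connected components (one per ordering). Ben-Or's theorem then gives a lower bound of Omega(log(n!)) = Omega(n log n).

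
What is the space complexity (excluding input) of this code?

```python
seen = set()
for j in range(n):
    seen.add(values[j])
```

Space complexity: O(n).
Auxiliary storage grows linearly with the input size n in the worst case.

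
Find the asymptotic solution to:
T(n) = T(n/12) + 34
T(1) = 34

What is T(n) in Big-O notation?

Each step divides n by 12 and adds 34. After log_12(n) steps, T(n) = O(log n).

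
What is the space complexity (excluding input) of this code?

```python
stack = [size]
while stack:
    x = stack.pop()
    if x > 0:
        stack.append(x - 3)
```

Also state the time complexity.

Space complexity: O(1).
Only a constant amount of auxiliary storage is used; nothing grows with n.
Time complexity: O(n).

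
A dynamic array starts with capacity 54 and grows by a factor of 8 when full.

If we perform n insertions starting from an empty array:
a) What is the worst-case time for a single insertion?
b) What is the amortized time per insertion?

(a) Worst-case single insertion: O(n) -- when the array is full at capacity c, the resize copies all c elements, and c can be Theta(n).
(b) Resizes happen at sizes 54, 432, 3456, ... Total copy cost for n insertions: 54 + 432 + ... = O(n) (geometric series with ratio 1/8). Amortized cost per insertion: O(n)/n = O(1).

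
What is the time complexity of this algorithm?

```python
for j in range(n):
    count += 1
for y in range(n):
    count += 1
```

Time complexity: O(n).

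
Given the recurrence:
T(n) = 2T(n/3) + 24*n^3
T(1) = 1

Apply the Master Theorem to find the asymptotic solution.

a=2, b=3, f(n)=24*n^3. log_3(2) = 0.6309 < 3. Case 3: T(n) = O(n^3).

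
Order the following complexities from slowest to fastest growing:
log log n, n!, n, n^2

Ordered by growth rate: log log n < n < n^2 < n!.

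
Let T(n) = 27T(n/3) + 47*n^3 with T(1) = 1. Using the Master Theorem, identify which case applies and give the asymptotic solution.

a=27, b=3, f(n)=47*n^3.
log_3(27) = 3, so n^(log_b(a)) = n^3.
f(n) = Theta(n^3), so Case 2 applies.
T(n) = Theta(n^3 log n).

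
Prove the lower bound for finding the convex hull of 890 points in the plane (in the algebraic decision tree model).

Reduction from sorting: given 890 numbers x_1,...,x_{890}, map x_i to the point (x_i, x_i^2) on the parabola y = x^2. All points are on the convex hull, and walking the hull gives them in sorted x-order. Since sorting requires Omega(n log n), so does planar convex hull.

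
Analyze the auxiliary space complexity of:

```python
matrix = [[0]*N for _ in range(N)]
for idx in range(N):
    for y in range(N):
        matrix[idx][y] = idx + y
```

Space complexity: O(n^2).
A 2D structure of size n x n is allocated.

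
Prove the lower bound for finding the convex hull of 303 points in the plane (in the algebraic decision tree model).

Reduction from sorting: given 303 numbers x_1,...,x_{303}, map x_i to the point (x_i, x_i^2) on the parabola y = x^2. All points are on the convex hull, and walking the hull gives them in sorted x-order. Since sorting requires Omega(n log n), so does planar convex hull.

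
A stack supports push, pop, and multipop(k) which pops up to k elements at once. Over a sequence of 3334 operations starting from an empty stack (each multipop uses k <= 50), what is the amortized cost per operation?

Each element is pushed exactly once and popped at most once (whether by pop or as part of a multipop). So the total number of individual pops over the whole sequence is at most the number of pushes, which is at most 3334. Total work <= 2 * 3334, hence O(1) amortized per operation.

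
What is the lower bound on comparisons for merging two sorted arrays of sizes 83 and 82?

Adversary argument: with sizes 83 and 82 (differing by at most 1), interleave the two arrays so that every consecutive pair in the output comes from different inputs. Then each of the 164 adjacent output pairs must be directly compared, or the algorithm cannot determine their relative order. So 164 comparisons are necessary; standard merge achieves this.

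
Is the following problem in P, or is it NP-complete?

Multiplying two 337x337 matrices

This problem is in P: the schoolbook algorithm runs in O(n^3).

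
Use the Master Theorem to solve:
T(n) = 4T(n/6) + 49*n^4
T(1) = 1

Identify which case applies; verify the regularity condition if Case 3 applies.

a=4, b=6, f(n)=49*n^4.
log_6(4) = 0.7737 < 4.
f(n) = Omega(n^(0.7737+epsilon)) for some epsilon > 0, so Case 3 is the candidate.
Regularity: a*f(n/b) = 4*49*(n/6)^4 = (4/1296)*49*n^4 <= c*f(n) with c = 4/1296 < 1. Satisfied.
Case 3: T(n) = Theta(n^4).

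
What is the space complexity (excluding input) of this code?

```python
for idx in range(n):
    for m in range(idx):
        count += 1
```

Space complexity: O(1).
Only a constant amount of auxiliary storage is used; nothing grows with n.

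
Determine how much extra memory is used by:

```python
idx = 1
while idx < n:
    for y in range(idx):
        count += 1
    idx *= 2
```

Space complexity: O(1).
Only a constant amount of auxiliary storage is used; nothing grows with n.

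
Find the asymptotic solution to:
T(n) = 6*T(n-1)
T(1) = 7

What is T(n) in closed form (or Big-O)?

Each step multiplies by 6. T(n) = T(1)*6^(n-1) = 7*6^(n-1).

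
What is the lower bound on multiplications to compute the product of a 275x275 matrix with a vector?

A 275x275 matrix-vector product has 275 inner products of length 275. Output depends on all 275^2 = 75625 matrix entries. At least 75625 multiplications needed.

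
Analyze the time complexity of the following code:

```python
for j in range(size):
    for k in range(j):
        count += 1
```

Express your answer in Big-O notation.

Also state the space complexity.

Time complexity: O(n^2).
Space complexity: O(1).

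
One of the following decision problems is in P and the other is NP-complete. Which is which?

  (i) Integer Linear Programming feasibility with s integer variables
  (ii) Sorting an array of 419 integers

(i) is NP-complete: ILP feasibility is NP-complete (LP relaxation is in P).
(ii) is P: merge sort runs in O(n log n).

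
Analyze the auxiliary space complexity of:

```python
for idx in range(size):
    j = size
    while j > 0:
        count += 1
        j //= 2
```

Space complexity: O(1).
Only a constant amount of auxiliary storage is used; nothing grows with n.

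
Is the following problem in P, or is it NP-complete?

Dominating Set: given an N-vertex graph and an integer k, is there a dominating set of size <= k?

This problem is NP-complete: reduces from Set Cover (with k part of the input).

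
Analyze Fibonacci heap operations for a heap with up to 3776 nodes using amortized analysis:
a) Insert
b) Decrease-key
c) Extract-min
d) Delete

Fibonacci heaps use lazy consolidation. Potential function Phi = t + 2m (t = number of trees, m = marked nodes).
- Insert: O(1) actual, Delta Phi = +1 (one new tree) => O(1) amortized.
- Decrease-key: with c cascading cuts, actual cost is O(c); Delta Phi <= c - 2(c-1) + 2 = 4 - c (c new trees; >= c-1 marks cleared; <= 1 new mark). Amortized O(c) + (4 - c) = O(1).
- Extract-min: O(D(n) + t) actual; consolidation drops t to <= D(n)+1, so Delta Phi pays for the t term. D(n) = O(log n) for n = 3776 => O(log n) amortized.
- Delete: decrease-key to -inf then extract-min = O(log n).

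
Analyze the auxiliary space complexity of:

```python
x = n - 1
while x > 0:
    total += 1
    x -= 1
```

Space complexity: O(1).
Only a constant amount of auxiliary storage is used; nothing grows with n.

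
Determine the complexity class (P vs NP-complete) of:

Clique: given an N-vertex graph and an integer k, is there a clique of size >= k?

This problem is NP-complete: complement of Independent Set / Vertex Cover (with k part of the input).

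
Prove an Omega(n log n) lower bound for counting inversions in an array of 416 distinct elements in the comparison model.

Decision-tree argument: at any leaf, the comparisons made (with transitivity) must totally order all 416 elements -- otherwise some pair (i,j) is unordered, and an adversary can present two inputs agreeing on every comparison made but with that pair flipped, changing the inversion count by 1, so the leaf's output is wrong on one of them. Hence the tree has >= 416! leaves and height >= log_2(416!) = Omega(n log n). Modified merge sort achieves O(n log n).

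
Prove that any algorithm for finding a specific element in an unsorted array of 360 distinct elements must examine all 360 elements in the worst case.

Adversary argument: if the algorithm examines fewer than 360 elements, the adversary places the target in an unexamined position. The algorithm cannot distinguish 'not present' from 'in unexamined position'.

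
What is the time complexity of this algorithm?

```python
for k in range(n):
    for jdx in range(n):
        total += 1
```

Time complexity: O(n^2).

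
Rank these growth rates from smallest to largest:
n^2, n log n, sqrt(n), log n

Ordered by growth rate: log n < sqrt(n) < n log n < n^2.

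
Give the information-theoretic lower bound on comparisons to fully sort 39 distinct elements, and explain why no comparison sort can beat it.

A comparison sort is a binary decision tree whose leaves are the 39! = 20397882081197443358640281739902897356800000000 possible output permutations. A binary tree with L leaves has height >= ceil(log_2(L)). So any comparison sort needs >= ceil(log_2(39!)) = 154 comparisons in the worst case.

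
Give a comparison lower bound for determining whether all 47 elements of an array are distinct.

In the algebraic decision-tree model, the YES region for element distinctness on 47 elements has 47! connected components (one per ordering). Ben-Or's theorem then gives a lower bound of Omega(log(n!)) = Omega(n log n).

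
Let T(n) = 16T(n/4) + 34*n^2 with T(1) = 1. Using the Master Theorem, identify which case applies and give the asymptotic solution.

a=16, b=4, f(n)=34*n^2.
log_4(16) = 2, so n^(log_b(a)) = n^2.
f(n) = Theta(n^2), so Case 2 applies.
T(n) = Theta(n^2 log n).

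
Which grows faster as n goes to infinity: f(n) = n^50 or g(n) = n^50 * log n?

g(n) = n^50 * log n grows faster: extra log n factor -> infinity.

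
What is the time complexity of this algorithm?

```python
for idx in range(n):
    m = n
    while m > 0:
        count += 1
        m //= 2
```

Time complexity: O(n log n).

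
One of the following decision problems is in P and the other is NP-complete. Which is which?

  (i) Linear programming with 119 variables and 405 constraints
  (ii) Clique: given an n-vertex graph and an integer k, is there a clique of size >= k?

(i) is P: the ellipsoid and interior-point methods run in polynomial time.
(ii) is NP-complete: complement of Independent Set / Vertex Cover (with k part of the input).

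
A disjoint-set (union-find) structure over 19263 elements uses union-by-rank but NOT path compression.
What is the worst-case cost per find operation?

Union-by-rank alone keeps every tree's height <= log_2(19263) ~= 14.2. Each find traverses from a node to its root, costing O(height) = O(log n). Without path compression this bound is tight.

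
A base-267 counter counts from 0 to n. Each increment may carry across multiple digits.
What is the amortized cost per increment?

Digit at position i changes every 267^i increments. Total digit changes over n increments: n * 267/(267-1) = O(n). Amortized: O(1).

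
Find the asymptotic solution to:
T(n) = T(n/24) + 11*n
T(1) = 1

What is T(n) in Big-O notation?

Geometric series: 11*n*(1 + 1/24 + 1/24^2 + ...) = O(n). T(n) = O(n).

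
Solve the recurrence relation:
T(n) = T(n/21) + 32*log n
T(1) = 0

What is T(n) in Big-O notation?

Each of the log_21(n) levels adds O(log n). T(n) = O(log^2 n).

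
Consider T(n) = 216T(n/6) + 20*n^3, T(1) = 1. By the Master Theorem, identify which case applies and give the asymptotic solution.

a=216, b=6, f(n)=20*n^3.
log_6(216) = 3, so n^(log_b(a)) = n^3.
f(n) = Theta(n^3), so Case 2 applies.
T(n) = Theta(n^3 log n).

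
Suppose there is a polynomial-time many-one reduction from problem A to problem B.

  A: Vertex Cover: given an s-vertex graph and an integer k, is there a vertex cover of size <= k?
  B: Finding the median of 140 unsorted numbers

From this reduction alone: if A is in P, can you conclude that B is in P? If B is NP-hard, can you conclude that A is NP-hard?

A poly-time reduction A <=_p B transfers tractability DOWN (B easy => A easy) and hardness UP (A hard => B hard), not the reverse.
From A in P, the reduction alone does NOT give B in P: any problem in P trivially reduces to SAT, yet SAT is not known to be in P.
From B NP-hard, the reduction alone does NOT give A NP-hard: again, easy problems reduce to hard ones.
(Here in fact A is NP-complete and B is in P, so no such reduction is known -- its existence would imply P = NP; the analysis concerns only what the assumed reduction would or would not let you conclude.)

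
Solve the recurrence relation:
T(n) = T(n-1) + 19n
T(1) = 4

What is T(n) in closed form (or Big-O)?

Unrolling: T(n) = 4 + 19*(2 + 3 + ... + n) = 4 + 19*(n(n+1)/2 - 1) = O(n^2).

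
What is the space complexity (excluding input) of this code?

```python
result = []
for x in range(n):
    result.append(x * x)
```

Space complexity: O(n).
Auxiliary storage grows linearly with the input size n in the worst case.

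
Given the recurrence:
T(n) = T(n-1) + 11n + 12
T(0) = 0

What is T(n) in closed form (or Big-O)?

Dominant term in sum is 11*sum(i, i=1..n) = 11*n*(n+1)/2 = O(n^2).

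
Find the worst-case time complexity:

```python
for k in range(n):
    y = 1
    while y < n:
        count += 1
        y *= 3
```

Time complexity: O(n log n).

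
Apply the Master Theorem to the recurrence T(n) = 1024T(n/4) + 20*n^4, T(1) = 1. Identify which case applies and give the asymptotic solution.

a=1024, b=4, f(n)=20*n^4.
log_4(1024) = 5 > 4.
Since f(n) = O(n^4) is polynomially smaller than n^5, Case 1 applies.
T(n) = Theta(n^5).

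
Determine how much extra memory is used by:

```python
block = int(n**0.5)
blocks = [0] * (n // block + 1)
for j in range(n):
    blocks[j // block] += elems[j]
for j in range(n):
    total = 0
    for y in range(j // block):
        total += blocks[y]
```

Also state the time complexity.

Space complexity: O(sqrt(n)).
Storage scales with sqrt(n).
Time complexity: O(n * sqrt(n)).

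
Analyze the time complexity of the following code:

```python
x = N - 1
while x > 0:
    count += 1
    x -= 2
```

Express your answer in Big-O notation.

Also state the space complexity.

Time complexity: O(n).
Space complexity: O(1).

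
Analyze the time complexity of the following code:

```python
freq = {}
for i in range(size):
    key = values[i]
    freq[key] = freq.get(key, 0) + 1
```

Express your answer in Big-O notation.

Time complexity: O(n).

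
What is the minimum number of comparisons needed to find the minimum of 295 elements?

Finding the minimum requires 294 comparisons, identical reasoning to finding the maximum. Each comparison eliminates one candidate.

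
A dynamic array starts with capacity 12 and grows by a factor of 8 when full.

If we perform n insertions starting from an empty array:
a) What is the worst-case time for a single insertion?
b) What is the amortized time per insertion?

(a) Worst-case single insertion: O(n) -- when the array is full at capacity c, the resize copies all c elements, and c can be Theta(n).
(b) Resizes happen at sizes 12, 96, 768, ... Total copy cost for n insertions: 12 + 96 + ... = O(n) (geometric series with ratio 1/8). Amortized cost per insertion: O(n)/n = O(1).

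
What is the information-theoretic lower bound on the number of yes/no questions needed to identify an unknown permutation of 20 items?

There are 20! = 2432902008176640000 permutations. Each yes/no question gives at most 1 bit, so at least ceil(log_2(2432902008176640000)) = 62 questions are needed.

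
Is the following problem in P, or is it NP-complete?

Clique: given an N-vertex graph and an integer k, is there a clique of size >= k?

This problem is NP-complete: complement of Independent Set / Vertex Cover (with k part of the input).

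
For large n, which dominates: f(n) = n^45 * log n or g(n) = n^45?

f(n) = n^45 * log n grows faster: extra log n factor -> infinity.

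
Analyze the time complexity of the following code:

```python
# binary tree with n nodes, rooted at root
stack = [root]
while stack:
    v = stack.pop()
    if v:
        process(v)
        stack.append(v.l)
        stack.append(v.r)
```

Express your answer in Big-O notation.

Time complexity: O(n).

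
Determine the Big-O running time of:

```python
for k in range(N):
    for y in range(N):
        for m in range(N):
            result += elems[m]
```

Time complexity: O(n^3).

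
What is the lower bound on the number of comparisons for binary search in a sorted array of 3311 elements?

With 3311 possible positions, we need at least ceil(log_2(3311)) = 12 comparisons. Each comparison splits the remaining candidates by at most half.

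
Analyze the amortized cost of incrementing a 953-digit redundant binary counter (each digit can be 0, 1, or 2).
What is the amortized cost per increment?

A redundant counter on 953 digits allows digit values 0, 1, 2. Increment adds 1 to the least significant digit and carries any 2 to a 0 plus +1 on the next digit. With potential Phi = (number of 2-digits), each increment does O(1) actual work plus a chain of carries, each of which decreases Phi by 1. Amortized O(1).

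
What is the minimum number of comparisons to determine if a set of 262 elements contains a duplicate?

Determining if 262 elements are all distinct requires Omega(n log n) comparisons in the comparison model. This follows from the element distinctness lower bound.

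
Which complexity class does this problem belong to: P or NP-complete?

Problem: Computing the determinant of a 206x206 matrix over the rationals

This problem is in P: Gaussian elimination runs in O(n^3).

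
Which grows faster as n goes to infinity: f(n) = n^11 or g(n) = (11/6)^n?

g(n) = (11/6)^n grows faster: (11/6)^n is exponential with base 11/6 > 1, dominating every polynomial.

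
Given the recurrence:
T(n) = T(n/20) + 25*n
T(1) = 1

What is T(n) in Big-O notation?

Geometric series: 25*n*(1 + 1/20 + 1/20^2 + ...) = O(n). T(n) = O(n).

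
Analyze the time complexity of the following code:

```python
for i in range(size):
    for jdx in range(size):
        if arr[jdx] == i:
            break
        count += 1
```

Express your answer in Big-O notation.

Time complexity: O(n^2).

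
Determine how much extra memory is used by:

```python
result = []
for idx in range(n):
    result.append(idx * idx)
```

Space complexity: O(n).
Auxiliary storage grows linearly with the input size n in the worst case.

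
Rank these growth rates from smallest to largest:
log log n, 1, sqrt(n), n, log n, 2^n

Ordered by growth rate: 1 < log log n < log n < sqrt(n) < n < 2^n.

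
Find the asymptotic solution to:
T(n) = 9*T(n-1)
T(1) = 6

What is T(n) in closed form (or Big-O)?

Each step multiplies by 9. T(n) = T(1)*9^(n-1) = 6*9^(n-1).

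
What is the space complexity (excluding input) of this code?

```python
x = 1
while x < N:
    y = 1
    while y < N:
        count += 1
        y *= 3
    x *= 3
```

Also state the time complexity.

Space complexity: O(1).
Only a constant amount of auxiliary storage is used; nothing grows with n.
Time complexity: O(log^2 n).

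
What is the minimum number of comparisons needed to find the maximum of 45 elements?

Finding the maximum requires 44 comparisons. Each comparison eliminates exactly one candidate. With 45 candidates, we need 44 eliminations.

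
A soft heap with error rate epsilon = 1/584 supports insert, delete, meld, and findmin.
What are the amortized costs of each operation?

Soft heaps (Chazelle) allow up to an epsilon = 1/584 fraction of elements to have corrupted (raised) keys. Insert is O(log(1/epsilon)) = O(log 584) amortized -- the structure maintains heap-ordered binary trees of rank bounded by O(log(1/epsilon)). Meld concatenates root lists: O(1) amortized. Delete and findmin are O(1) amortized.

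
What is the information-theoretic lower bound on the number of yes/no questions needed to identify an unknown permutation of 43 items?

There are 43! = 60415263063373835637355132068513997507264512000000000 permutations. Each yes/no question gives at most 1 bit, so at least ceil(log_2(60415263063373835637355132068513997507264512000000000)) = 176 questions are needed.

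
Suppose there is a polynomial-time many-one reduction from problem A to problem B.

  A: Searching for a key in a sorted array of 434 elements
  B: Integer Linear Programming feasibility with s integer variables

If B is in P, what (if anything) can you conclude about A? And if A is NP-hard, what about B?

A poly-time reduction A <=_p B means any A-instance can be transformed to a B-instance in poly time.
If B is in P: compose the reduction with B's poly-time algorithm to solve A in poly time, so A is in P.
If A is NP-hard: every NP problem reduces to A, which reduces to B; composing reductions, every NP problem reduces to B, so B is NP-hard.
(Here in fact A is P and B is NP-complete.)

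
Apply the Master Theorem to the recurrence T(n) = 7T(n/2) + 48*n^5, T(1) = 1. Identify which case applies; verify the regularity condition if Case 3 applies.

a=7, b=2, f(n)=48*n^5.
log_2(7) = 2.807 < 5.
f(n) = Omega(n^(2.807+epsilon)) for some epsilon > 0, so Case 3 is the candidate.
Regularity: a*f(n/b) = 7*48*(n/2)^5 = (7/32)*48*n^5 <= c*f(n) with c = 7/32 < 1. Satisfied.
Case 3: T(n) = Theta(n^5).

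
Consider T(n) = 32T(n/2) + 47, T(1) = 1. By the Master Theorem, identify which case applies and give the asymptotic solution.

a=32, b=2, f(n)=47.
log_2(32) = 5 > 0.
Since f(n) = O(n^0) is polynomially smaller than n^5, Case 1 applies.
T(n) = Theta(n^5).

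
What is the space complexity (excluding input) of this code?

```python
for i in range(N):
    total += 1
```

Space complexity: O(1).
Only a constant amount of auxiliary storage is used; nothing grows with n.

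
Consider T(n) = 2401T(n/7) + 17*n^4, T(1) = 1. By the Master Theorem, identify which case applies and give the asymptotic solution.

a=2401, b=7, f(n)=17*n^4.
log_7(2401) = 4, so n^(log_b(a)) = n^4.
f(n) = Theta(n^4), so Case 2 applies.
T(n) = Theta(n^4 log n).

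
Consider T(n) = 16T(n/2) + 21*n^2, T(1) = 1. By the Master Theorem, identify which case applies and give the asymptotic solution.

a=16, b=2, f(n)=21*n^2.
log_2(16) = 4 > 2.
Since f(n) = O(n^2) is polynomially smaller than n^4, Case 1 applies.
T(n) = Theta(n^4).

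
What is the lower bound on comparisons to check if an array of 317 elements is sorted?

To verify 317 elements are sorted, we must compare each consecutive pair. Skipping any pair allows an adversary to swap them. Therefore 316 comparisons are necessary and sufficient.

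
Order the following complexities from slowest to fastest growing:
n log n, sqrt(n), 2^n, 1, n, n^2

Ordered by growth rate: 1 < sqrt(n) < n < n log n < n^2 < 2^n.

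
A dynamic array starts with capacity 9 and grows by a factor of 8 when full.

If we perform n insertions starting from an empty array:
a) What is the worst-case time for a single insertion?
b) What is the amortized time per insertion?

(a) Worst-case single insertion: O(n) -- when the array is full at capacity c, the resize copies all c elements, and c can be Theta(n).
(b) Resizes happen at sizes 9, 72, 576, ... Total copy cost for n insertions: 9 + 72 + ... = O(n) (geometric series with ratio 1/8). Amortized cost per insertion: O(n)/n = O(1).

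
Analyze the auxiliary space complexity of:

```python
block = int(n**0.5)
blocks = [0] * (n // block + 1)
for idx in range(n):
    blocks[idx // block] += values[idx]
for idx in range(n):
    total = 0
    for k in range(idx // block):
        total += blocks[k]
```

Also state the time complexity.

Space complexity: O(sqrt(n)).
Storage scales with sqrt(n).
Time complexity: O(n * sqrt(n)).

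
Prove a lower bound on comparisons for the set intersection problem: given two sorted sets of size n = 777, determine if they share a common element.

For two sorted arrays of size n = 777, any correct algorithm must examine Omega(n) elements. If fewer are examined, an adversary places a common element in an unexamined gap. A merge-based scan achieves O(n), so the bound is tight.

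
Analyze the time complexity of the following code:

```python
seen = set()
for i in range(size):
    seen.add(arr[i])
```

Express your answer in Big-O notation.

Time complexity: O(n).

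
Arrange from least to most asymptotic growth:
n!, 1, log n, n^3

Ordered by growth rate: 1 < log n < n^3 < n!.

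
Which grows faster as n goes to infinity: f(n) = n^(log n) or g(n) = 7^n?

g(n) = 7^n grows faster: take logs: log(n^(log n)) = (log n)^2, log(7^n) = n log 7; n dominates (log n)^2.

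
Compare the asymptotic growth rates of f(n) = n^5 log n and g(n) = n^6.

g(n) = n^6 grows faster: n^6 / (n^5 log n) = n/log n -> infinity.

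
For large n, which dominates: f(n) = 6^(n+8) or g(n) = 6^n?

f(n) = 6^(n+8) and g(n) = 6^n are Theta of each other: 6^(n+8) = 6^8 * 6^n = Theta(6^n).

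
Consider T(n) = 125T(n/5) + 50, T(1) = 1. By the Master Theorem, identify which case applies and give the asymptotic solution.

a=125, b=5, f(n)=50.
log_5(125) = 3 > 0.
Since f(n) = O(n^0) is polynomially smaller than n^3, Case 1 applies.
T(n) = Theta(n^3).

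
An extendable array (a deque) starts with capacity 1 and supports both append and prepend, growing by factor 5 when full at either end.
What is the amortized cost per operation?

Growth at either end copies all elements; capacities form a geometric sequence with ratio 5, so total copy cost over n operations is O(n) (two geometric series). Amortized O(1).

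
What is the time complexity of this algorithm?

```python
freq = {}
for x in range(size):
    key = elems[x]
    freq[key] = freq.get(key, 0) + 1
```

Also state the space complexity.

Time complexity: O(n).
Space complexity: O(n).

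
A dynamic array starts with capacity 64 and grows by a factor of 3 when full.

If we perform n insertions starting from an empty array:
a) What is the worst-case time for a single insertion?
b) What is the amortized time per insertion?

(a) Worst-case single insertion: O(n) -- when the array is full at capacity c, the resize copies all c elements, and c can be Theta(n).
(b) Resizes happen at sizes 64, 192, 576, ... Total copy cost for n insertions: 64 + 192 + ... = O(n) (geometric series with ratio 1/3). Amortized cost per insertion: O(n)/n = O(1).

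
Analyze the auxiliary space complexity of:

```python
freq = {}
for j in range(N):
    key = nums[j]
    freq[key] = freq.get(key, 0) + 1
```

Space complexity: O(n).
Auxiliary storage grows linearly with the input size n in the worst case.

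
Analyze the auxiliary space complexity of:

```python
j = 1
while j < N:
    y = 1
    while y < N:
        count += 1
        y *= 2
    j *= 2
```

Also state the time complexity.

Space complexity: O(1).
Only a constant amount of auxiliary storage is used; nothing grows with n.
Time complexity: O(log^2 n).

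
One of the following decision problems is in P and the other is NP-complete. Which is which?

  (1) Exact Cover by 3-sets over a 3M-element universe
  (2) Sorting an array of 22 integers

(1) is NP-complete: one of Karp's 21 NP-complete problems.
(2) is P: merge sort runs in O(n log n).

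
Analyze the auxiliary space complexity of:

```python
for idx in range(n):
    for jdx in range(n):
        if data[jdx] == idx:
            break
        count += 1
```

Space complexity: O(1).
Only a constant amount of auxiliary storage is used; nothing grows with n.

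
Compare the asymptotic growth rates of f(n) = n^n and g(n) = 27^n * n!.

g(n) = 27^n * n! grows faster: by Stirling n! ~ sqrt(2 pi n)(n/e)^n, so 27^n n! / n^n ~ (27/e)^n sqrt(2 pi n) -> infinity since 27/e > 1.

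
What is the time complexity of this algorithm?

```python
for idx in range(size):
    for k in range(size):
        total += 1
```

Time complexity: O(n^2).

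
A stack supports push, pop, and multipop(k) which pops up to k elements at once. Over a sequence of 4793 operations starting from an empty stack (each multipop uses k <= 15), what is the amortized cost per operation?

Each element is pushed exactly once and popped at most once (whether by pop or as part of a multipop). So the total number of individual pops over the whole sequence is at most the number of pushes, which is at most 4793. Total work <= 2 * 4793, hence O(1) amortized per operation.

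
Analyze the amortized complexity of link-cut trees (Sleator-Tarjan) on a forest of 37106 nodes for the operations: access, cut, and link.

Link-cut trees represent the forest using splay trees over preferred paths. With potential Phi = sum over nodes of log(size of virtual subtree), each access on 37106 nodes is O(log 37106) = O(log n) amortized by the splay-tree access lemma. Cut and link are O(1) plus one access.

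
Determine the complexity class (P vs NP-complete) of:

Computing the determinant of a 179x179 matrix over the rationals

This problem is in P: Gaussian elimination runs in O(n^3).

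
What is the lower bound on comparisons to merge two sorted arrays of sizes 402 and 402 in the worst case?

Adversary: with |402 - 402| <= 1 the inputs can be fully interleaved so that every adjacent pair in the merged output comes from different arrays. Then each of the 803 adjacent pairs must be directly compared, or the algorithm cannot determine their relative order. Standard merge meets this bound.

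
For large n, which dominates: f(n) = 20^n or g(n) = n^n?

g(n) = n^n grows faster: n^n / 20^n = (n/20)^n -> infinity once n > 20.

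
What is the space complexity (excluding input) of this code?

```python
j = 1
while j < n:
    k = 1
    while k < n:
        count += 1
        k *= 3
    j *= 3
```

Space complexity: O(1).
Only a constant amount of auxiliary storage is used; nothing grows with n.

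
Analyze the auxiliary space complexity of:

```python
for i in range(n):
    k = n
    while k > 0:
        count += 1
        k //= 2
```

Space complexity: O(1).
Only a constant amount of auxiliary storage is used; nothing grows with n.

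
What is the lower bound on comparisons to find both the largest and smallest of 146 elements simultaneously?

Pair elements first (floor(146/2) comparisons), then find max among winners and min among losers. Total: ceil(3*146/2) - 2 = 217 comparisons.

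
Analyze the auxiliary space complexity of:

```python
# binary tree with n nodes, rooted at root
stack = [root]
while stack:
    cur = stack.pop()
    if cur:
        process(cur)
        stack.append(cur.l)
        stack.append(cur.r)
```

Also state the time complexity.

Space complexity: O(n).
Auxiliary storage grows linearly with the input size n in the worst case.
Time complexity: O(n).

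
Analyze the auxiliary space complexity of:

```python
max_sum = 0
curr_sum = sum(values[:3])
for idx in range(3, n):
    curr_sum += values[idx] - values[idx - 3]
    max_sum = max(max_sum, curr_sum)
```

Space complexity: O(1).
Only a constant amount of auxiliary storage is used; nothing grows with n.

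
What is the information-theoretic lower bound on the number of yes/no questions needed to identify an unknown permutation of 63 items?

There are 63! = 1982608315404440064116146708361898137544773690227268628106279599612729753600000000000000 permutations. Each yes/no question gives at most 1 bit, so at least ceil(log_2(1982608315404440064116146708361898137544773690227268628106279599612729753600000000000000)) = 290 questions are needed.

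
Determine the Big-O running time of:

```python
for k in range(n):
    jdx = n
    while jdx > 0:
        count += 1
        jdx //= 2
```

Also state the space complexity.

Time complexity: O(n log n).
Space complexity: O(1).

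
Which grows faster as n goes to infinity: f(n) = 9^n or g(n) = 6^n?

f(n) = 9^n grows faster: (9/6)^n -> infinity since 9/6 > 1.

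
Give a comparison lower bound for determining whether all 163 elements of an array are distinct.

In the algebraic decision-tree model, the YES region for element distinctness on 163 elements has 163! connected components (one per ordering). Ben-Or's theorem then gives a lower bound of Omega(log(n!)) = Omega(n log n).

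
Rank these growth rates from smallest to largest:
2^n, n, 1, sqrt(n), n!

Ordered by growth rate: 1 < sqrt(n) < n < 2^n < n!.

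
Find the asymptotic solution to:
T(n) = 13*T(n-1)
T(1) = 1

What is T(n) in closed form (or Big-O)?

Each step multiplies by 13. T(n) = T(1)*13^(n-1) = 13^(n-1).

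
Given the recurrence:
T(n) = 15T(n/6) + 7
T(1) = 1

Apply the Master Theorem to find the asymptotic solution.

a=15, b=6, f(n)=7. log_6(15) = 1.511. Case 1 of Master Theorem: T(n) = O(n^1.511).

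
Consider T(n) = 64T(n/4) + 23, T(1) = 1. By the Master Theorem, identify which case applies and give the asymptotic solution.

a=64, b=4, f(n)=23.
log_4(64) = 3 > 0.
Since f(n) = O(n^0) is polynomially smaller than n^3, Case 1 applies.
T(n) = Theta(n^3).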